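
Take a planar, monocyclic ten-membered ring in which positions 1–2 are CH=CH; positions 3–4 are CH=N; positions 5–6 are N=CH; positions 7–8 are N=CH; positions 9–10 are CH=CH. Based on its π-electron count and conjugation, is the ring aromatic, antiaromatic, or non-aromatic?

The p orbitals form a continuous loop: each doubly-bonded ring atom is sp² with one p-orbital electron; each sp² =N– keeps its lone pair in-plane and puts one electron into the π system. The ring is fully conjugated.
Tallying contributions gives 5 × 2 = 10 from the 5 double-bond units.
Since 10 = 4·2 + 2, the ring meets the 4n+2 criterion.

Aromatic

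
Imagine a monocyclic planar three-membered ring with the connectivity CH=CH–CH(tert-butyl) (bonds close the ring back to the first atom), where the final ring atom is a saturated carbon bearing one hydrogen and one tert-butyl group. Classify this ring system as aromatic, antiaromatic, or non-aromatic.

Non-aromatic

The CH(tert-butyl) position has four σ bonds — that saturated carbon is sp³ and has no p orbital in the ring π system — so the cyclic conjugation is interrupted.
Hückel's rule only applies to fully conjugated rings, so this one is simply non-aromatic.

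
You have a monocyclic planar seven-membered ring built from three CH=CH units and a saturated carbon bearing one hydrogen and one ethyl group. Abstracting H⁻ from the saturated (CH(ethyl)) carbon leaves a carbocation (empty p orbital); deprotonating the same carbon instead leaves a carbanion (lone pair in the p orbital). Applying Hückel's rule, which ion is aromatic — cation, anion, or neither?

The cation

In both ions every ring atom is sp² and contributes a p orbital, so both rings are fully conjugated.
Cation: 3 × 2 + 0 = 6 π electrons → 4(1)+2, aromatic.
Anion: 3 × 2 + 2 = 8 π electrons → 4(2), antiaromatic.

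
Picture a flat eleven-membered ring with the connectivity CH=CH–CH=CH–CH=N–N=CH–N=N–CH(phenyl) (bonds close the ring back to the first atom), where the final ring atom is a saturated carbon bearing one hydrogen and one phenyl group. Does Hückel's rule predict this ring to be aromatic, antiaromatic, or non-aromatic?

The CH(phenyl) carbon is saturated: that saturated carbon is sp³ and has no p orbital in the ring π system. Conjugation is not continuous around the ring.
Without a continuous loop of overlapping p orbitals the Hückel electron count never comes into play.

Non-aromatic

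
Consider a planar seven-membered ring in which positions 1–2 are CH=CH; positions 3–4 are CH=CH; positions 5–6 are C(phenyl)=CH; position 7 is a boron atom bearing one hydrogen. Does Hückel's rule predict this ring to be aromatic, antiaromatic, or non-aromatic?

Check conjugation: each doubly-bonded ring atom is sp² with one p-orbital electron; the boron has an empty p orbital — every position has a p orbital, so the cyclic π system is continuous.
π-electron count: 3 × 2 = 6 from the double-bond units + 0 from the BH atom = 6.
That gives a 4n+2 count (6, n = 1).

Aromatic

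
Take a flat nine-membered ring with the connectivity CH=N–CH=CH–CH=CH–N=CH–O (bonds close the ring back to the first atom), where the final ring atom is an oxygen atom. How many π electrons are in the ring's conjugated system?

Every ring atom contributes a p orbital perpendicular to the ring (each doubly-bonded ring atom is sp² with one p-orbital electron; each sp² =N– keeps its lone pair in-plane and puts one electron into the π system; the oxygen donates one lone pair from its p orbital), so the π system is cyclic and fully conjugated.
Adding the contributions, 4 × 2 = 8 from the double-bond units + 2 from the O atom = 10.

10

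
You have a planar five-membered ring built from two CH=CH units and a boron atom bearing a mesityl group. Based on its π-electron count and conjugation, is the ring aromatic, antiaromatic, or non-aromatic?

Antiaromatic

The p orbitals form a continuous loop: the double-bond atoms are sp², each contributing one p electron; the boron has an empty p orbital. The ring is fully conjugated.
Tallying contributions gives 2 × 2 = 4 from the double-bond units + 0 from the B(mesityl) atom = 4.
With 4 = 4·1 π electrons, Hückel's rule classifies the planar ring as antiaromatic.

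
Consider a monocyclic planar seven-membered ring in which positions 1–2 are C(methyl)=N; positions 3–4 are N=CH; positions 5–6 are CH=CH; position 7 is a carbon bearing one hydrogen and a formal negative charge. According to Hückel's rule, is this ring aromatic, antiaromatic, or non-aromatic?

The p orbitals form a continuous loop: each doubly-bonded ring atom is sp² with one p-orbital electron; the doubly-bonded nitrogens are pyridine-type — their lone pairs lie in the ring plane, leaving one electron in the p orbital; the carbanion's lone pair occupies the p orbital. The ring is fully conjugated.
Counting π electrons: 3 × 2 = 6 from the double-bond units + 2 from the CH(-) atom = 8.
A 4n π count (8, n = 2) in a planar conjugated ring means antiaromatic.

Antiaromatic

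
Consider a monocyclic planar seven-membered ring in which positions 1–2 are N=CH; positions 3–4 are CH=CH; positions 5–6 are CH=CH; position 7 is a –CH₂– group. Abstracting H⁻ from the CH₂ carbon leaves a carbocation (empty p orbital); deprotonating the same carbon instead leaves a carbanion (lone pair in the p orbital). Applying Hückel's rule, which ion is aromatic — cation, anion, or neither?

The cation

In both ions every ring atom is sp² and contributes a p orbital, so both rings are fully conjugated.
Cation: 3 × 2 + 0 = 6 π electrons → 4(1)+2, aromatic.
Anion: 3 × 2 + 2 = 8 π electrons → 4(2), antiaromatic.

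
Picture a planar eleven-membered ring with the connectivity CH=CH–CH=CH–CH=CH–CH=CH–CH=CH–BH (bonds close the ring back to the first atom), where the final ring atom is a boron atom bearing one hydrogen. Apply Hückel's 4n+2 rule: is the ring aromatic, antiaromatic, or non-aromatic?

All ring atoms are sp² and supply a p orbital to the ring (every atom in a ring double bond is sp² and brings one electron to the p orbital; the boron has an empty p orbital); the conjugation is uninterrupted.
Counting π electrons: 5 × 2 = 10 from the double-bond units + 0 from the BH atom = 10.
With 10 π electrons (n = 2), the Hückel 4n+2 condition holds.

Aromatic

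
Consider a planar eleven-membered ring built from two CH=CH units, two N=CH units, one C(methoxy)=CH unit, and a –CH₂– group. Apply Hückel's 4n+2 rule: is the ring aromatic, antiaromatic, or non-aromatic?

Non-aromatic

Because the tetrahedral CH₂ carbon is sp³ and has no p orbital in the ring π system at the CH2 position, the π system cannot extend all the way around the ring.
Broken conjugation rules out both aromaticity and antiaromaticity.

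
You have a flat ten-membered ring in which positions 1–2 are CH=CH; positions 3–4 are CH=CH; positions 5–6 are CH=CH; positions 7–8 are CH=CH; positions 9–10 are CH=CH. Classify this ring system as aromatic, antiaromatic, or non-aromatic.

Aromatic

The p orbitals form a continuous loop: each doubly-bonded ring atom is sp² with one p-orbital electron. The ring is fully conjugated.
Adding the contributions, 5 × 2 = 10 from the 5 double-bond units.
With 10 π electrons (n = 2), the Hückel 4n+2 condition holds.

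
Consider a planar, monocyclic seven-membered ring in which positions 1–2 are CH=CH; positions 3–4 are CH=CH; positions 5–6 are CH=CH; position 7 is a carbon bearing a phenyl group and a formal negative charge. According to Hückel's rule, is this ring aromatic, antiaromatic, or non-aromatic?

Antiaromatic

The p orbitals form a continuous loop: each doubly-bonded ring atom is sp² with one p-orbital electron; the carbanion's lone pair occupies the p orbital. The ring is fully conjugated.
Tallying contributions gives 3 × 2 = 6 from the double-bond units + 2 from the C(phenyl)(-) atom = 8.
A 4n π count (8, n = 2) in a planar conjugated ring means antiaromatic.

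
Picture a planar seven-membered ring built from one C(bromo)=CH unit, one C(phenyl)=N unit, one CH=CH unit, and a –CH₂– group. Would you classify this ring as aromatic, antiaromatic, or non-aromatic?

Non-aromatic

The CH2 carbon is saturated: the tetrahedral CH₂ carbon is sp³ and has no p orbital in the ring π system. Conjugation is not continuous around the ring.
Hückel's rule only applies to fully conjugated rings, so this one is simply non-aromatic.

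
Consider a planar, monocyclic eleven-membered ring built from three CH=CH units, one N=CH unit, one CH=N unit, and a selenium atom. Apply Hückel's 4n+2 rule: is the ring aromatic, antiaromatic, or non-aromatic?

The p orbitals form a continuous loop: each doubly-bonded ring atom is sp² with one p-orbital electron; the doubly-bonded nitrogens are pyridine-type — their lone pairs lie in the ring plane, leaving one electron in the p orbital; the selenium donates one lone pair from its p orbital. The ring is fully conjugated.
Tallying contributions gives 5 × 2 = 10 from the double-bond units + 2 from the Se atom = 12.
With 12 = 4·3 π electrons, Hückel's rule classifies the planar ring as antiaromatic.

Antiaromatic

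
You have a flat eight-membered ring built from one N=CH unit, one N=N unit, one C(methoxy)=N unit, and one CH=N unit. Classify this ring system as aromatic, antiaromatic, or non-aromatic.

Check conjugation: each doubly-bonded ring atom is sp² with one p-orbital electron; the doubly-bonded nitrogens are pyridine-type — their lone pairs lie in the ring plane, leaving one electron in the p orbital — every position has a p orbital, so the cyclic π system is continuous.
Counting π electrons: 4 × 2 = 8 from the 4 double-bond units.
8 = 4(2); a planar, fully conjugated 4n system is antiaromatic.

Antiaromatic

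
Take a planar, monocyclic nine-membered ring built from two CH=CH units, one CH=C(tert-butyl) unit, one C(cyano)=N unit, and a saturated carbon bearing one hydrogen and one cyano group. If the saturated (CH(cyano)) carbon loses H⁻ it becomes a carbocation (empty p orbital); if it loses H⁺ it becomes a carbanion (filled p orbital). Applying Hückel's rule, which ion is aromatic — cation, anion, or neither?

Both ions have a continuous loop of p orbitals — each ring atom is sp².
Cation: 4 × 2 + 0 = 8 π electrons → 4(2), antiaromatic.
Anion: 4 × 2 + 2 = 10 π electrons → 4(2)+2, aromatic.

The anion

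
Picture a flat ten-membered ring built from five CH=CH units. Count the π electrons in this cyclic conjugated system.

10

All ring atoms are sp² and supply a p orbital to the ring (every atom in a ring double bond is sp² and brings one electron to the p orbital); the conjugation is uninterrupted.
π-electron count: 5 × 2 = 10 from the 5 double-bond units.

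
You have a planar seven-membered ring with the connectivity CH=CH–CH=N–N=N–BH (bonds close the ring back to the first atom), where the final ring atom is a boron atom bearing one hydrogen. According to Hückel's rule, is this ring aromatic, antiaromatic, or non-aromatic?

Aromatic

Check conjugation: each doubly-bonded ring atom is sp² with one p-orbital electron; each =N– nitrogen is pyridine-type (lone pair in the sp² plane, one electron in the p orbital); the boron has an empty p orbital — every position has a p orbital, so the cyclic π system is continuous.
Tallying contributions gives 3 × 2 = 6 from the double-bond units + 0 from the BH atom = 6.
Since 6 = 4·1 + 2, the ring meets the 4n+2 criterion.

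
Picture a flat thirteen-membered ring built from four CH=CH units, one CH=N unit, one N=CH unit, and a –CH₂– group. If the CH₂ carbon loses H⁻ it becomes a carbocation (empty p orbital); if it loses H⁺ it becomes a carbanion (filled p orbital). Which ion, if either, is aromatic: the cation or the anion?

The anion

Both ions have a continuous loop of p orbitals — each ring atom is sp².
Cation: 6 × 2 + 0 = 12 π electrons → 4(3), antiaromatic.
Anion: 6 × 2 + 2 = 14 π electrons → 4(3)+2, aromatic.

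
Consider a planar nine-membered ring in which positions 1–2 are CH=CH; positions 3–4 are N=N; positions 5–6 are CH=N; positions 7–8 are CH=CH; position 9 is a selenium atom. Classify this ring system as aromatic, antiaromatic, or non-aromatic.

All ring atoms are sp² and supply a p orbital to the ring (the double-bond atoms are sp², each contributing one p electron; each =N– nitrogen is pyridine-type (lone pair in the sp² plane, one electron in the p orbital); the selenium donates one lone pair from its p orbital); the conjugation is uninterrupted.
π-electron count: 4 × 2 = 8 from the double-bond units + 2 from the Se atom = 10.
10 = 4(2) + 2, which satisfies Hückel's 4n+2 rule.

Aromatic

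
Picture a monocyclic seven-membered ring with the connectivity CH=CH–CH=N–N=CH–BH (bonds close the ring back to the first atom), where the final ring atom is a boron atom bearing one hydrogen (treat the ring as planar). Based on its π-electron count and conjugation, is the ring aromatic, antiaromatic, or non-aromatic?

Aromatic

Check conjugation: the double-bond atoms are sp², each contributing one p electron; each =N– nitrogen is pyridine-type (lone pair in the sp² plane, one electron in the p orbital); the boron has an empty p orbital — every position has a p orbital, so the cyclic π system is continuous.
Counting π electrons: 3 × 2 = 6 from the double-bond units + 0 from the BH atom = 6.
That gives a 4n+2 count (6, n = 1).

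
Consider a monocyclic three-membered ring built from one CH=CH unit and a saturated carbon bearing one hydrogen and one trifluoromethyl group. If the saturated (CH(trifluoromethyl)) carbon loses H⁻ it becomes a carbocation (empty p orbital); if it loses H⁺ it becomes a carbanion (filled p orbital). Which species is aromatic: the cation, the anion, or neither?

The cation

In both ions every ring atom is sp² and contributes a p orbital, so both rings are fully conjugated.
Cation: 1 × 2 + 0 = 2 π electrons → 4(0)+2, aromatic.
Anion: 1 × 2 + 2 = 4 π electrons → 4(1), antiaromatic.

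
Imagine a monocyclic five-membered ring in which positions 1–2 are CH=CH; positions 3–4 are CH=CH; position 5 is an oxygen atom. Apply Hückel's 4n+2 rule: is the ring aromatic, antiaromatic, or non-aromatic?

Check conjugation: each doubly-bonded ring atom is sp² with one p-orbital electron; the oxygen donates one lone pair from its p orbital — every position has a p orbital, so the cyclic π system is continuous.
π-electron count: 2 × 2 = 4 from the double-bond units + 2 from the O atom = 6.
That gives a 4n+2 count (6, n = 1).

Aromatic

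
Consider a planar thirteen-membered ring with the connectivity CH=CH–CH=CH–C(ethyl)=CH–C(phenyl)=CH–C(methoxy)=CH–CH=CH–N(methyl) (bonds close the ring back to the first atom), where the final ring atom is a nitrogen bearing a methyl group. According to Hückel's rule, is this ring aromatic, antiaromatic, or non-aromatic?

Every ring atom contributes a p orbital perpendicular to the ring (every atom in a ring double bond is sp² and brings one electron to the p orbital; the pyrrole-type nitrogen donates its lone pair from the p orbital), so the π system is cyclic and fully conjugated.
π-electron count: 6 × 2 = 12 from the double-bond units + 2 from the N(methyl) atom = 14.
14 = 4(3) + 2, which satisfies Hückel's 4n+2 rule.

Aromatic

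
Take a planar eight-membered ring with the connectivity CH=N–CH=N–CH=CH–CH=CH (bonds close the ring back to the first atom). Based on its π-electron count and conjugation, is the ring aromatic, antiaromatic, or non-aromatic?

Antiaromatic

The p orbitals form a continuous loop: each doubly-bonded ring atom is sp² with one p-orbital electron; each sp² =N– keeps its lone pair in-plane and puts one electron into the π system. The ring is fully conjugated.
Counting π electrons: 4 × 2 = 8 from the 4 double-bond units.
A 4n π count (8, n = 2) in a planar conjugated ring means antiaromatic.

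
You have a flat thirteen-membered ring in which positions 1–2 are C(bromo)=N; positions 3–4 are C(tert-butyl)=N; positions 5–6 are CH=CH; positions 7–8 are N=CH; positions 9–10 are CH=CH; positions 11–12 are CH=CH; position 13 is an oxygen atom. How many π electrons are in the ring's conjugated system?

14

All ring atoms are sp² and supply a p orbital to the ring (every atom in a ring double bond is sp² and brings one electron to the p orbital; the doubly-bonded nitrogens are pyridine-type — their lone pairs lie in the ring plane, leaving one electron in the p orbital; the oxygen donates one lone pair from its p orbital); the conjugation is uninterrupted.
Tallying contributions gives 6 × 2 = 12 from the double-bond units + 2 from the O atom = 14.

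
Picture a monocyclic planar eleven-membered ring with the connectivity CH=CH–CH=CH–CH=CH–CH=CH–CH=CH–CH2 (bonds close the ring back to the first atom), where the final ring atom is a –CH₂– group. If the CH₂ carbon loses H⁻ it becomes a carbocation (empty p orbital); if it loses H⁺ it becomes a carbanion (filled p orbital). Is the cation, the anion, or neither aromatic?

The cation

In both ions every ring atom is sp² and contributes a p orbital, so both rings are fully conjugated.
Cation: 5 × 2 + 0 = 10 π electrons → 4(2)+2, aromatic.
Anion: 5 × 2 + 2 = 12 π electrons → 4(3), antiaromatic.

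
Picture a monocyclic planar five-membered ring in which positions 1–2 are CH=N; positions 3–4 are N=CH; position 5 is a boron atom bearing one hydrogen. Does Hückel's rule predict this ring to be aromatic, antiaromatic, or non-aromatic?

Antiaromatic

All ring atoms are sp² and supply a p orbital to the ring (each doubly-bonded ring atom is sp² with one p-orbital electron; the doubly-bonded nitrogens are pyridine-type — their lone pairs lie in the ring plane, leaving one electron in the p orbital; the boron has an empty p orbital); the conjugation is uninterrupted.
π-electron count: 2 × 2 = 4 from the double-bond units + 0 from the BH atom = 4.
4 is a 4n count (n = 1), so the planar conjugated ring is antiaromatic.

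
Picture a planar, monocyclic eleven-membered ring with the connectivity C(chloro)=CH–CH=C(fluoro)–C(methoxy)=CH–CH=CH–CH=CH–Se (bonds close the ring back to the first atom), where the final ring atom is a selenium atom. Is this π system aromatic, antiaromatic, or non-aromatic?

Antiaromatic

All ring atoms are sp² and supply a p orbital to the ring (every atom in a ring double bond is sp² and brings one electron to the p orbital; the selenium donates one lone pair from its p orbital); the conjugation is uninterrupted.
π-electron count: 5 × 2 = 10 from the double-bond units + 2 from the Se atom = 12.
With 12 = 4·3 π electrons, Hückel's rule classifies the planar ring as antiaromatic.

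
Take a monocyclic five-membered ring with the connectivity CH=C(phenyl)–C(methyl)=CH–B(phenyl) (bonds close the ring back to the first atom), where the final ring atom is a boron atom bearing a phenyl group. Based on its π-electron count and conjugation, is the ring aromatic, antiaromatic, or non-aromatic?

The p orbitals form a continuous loop: the double-bond atoms are sp², each contributing one p electron; the boron has an empty p orbital. The ring is fully conjugated.
Adding the contributions, 2 × 2 = 4 from the double-bond units + 0 from the B(phenyl) atom = 4.
4 is a 4n count (n = 1), so the planar conjugated ring is antiaromatic.

Antiaromatic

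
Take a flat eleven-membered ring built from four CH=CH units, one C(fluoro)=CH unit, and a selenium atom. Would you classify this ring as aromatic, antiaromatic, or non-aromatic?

Antiaromatic

Check conjugation: each doubly-bonded ring atom is sp² with one p-orbital electron; the selenium donates one lone pair from its p orbital — every position has a p orbital, so the cyclic π system is continuous.
Counting π electrons: 5 × 2 = 10 from the double-bond units + 2 from the Se atom = 12.
A 4n π count (12, n = 3) in a planar conjugated ring means antiaromatic.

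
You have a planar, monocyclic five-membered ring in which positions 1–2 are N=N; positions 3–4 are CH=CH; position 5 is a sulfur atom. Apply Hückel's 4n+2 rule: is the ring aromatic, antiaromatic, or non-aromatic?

Aromatic

The p orbitals form a continuous loop: each doubly-bonded ring atom is sp² with one p-orbital electron; each =N– nitrogen is pyridine-type (lone pair in the sp² plane, one electron in the p orbital); the sulfur donates one lone pair from its p orbital. The ring is fully conjugated.
Adding the contributions, 2 × 2 = 4 from the double-bond units + 2 from the S atom = 6.
With 6 π electrons (n = 1), the Hückel 4n+2 condition holds.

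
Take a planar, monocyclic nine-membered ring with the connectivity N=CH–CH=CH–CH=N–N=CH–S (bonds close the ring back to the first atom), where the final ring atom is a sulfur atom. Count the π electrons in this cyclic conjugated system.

10

Every ring atom contributes a p orbital perpendicular to the ring (every atom in a ring double bond is sp² and brings one electron to the p orbital; each =N– nitrogen is pyridine-type (lone pair in the sp² plane, one electron in the p orbital); the sulfur donates one lone pair from its p orbital), so the π system is cyclic and fully conjugated.
π-electron count: 4 × 2 = 8 from the double-bond units + 2 from the S atom = 10.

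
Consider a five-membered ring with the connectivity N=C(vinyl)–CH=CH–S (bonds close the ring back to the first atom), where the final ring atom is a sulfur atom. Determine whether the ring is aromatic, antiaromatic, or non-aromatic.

Aromatic

Every ring atom contributes a p orbital perpendicular to the ring (every atom in a ring double bond is sp² and brings one electron to the p orbital; the doubly-bonded nitrogens are pyridine-type — their lone pairs lie in the ring plane, leaving one electron in the p orbital; the sulfur donates one lone pair from its p orbital), so the π system is cyclic and fully conjugated.
π-electron count: 2 × 2 = 4 from the double-bond units + 2 from the S atom = 6.
That gives a 4n+2 count (6, n = 1).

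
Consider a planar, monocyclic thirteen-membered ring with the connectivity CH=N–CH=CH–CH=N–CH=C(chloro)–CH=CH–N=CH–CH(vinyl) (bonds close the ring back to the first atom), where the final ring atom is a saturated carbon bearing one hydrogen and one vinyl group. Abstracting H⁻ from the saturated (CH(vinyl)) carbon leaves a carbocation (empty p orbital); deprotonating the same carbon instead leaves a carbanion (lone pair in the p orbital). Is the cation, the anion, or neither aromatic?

The anion

In both ions every ring atom is sp² and contributes a p orbital, so both rings are fully conjugated.
Cation: 6 × 2 + 0 = 12 π electrons → 4(3), antiaromatic.
Anion: 6 × 2 + 2 = 14 π electrons → 4(3)+2, aromatic.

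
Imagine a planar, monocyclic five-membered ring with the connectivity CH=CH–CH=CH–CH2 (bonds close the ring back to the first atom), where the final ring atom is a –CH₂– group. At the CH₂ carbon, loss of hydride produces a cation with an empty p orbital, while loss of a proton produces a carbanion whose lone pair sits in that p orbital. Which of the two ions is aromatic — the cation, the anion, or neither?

Once that carbon is sp², every ring atom has a p orbital and both ions are fully conjugated.
Cation: 2 × 2 + 0 = 4 π electrons → 4(1), antiaromatic.
Anion: 2 × 2 + 2 = 6 π electrons → 4(1)+2, aromatic.

The anion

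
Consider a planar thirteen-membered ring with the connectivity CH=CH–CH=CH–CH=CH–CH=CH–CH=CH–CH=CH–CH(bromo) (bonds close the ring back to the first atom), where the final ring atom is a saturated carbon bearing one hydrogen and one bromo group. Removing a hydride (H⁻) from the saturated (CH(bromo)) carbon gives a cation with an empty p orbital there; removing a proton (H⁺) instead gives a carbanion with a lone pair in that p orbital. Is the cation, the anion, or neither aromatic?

The anion

In either ion the ring is fully conjugated: every atom, including the new sp² carbon, supplies a p orbital.
Cation: 6 × 2 + 0 = 12 π electrons → 4(3), antiaromatic.
Anion: 6 × 2 + 2 = 14 π electrons → 4(3)+2, aromatic.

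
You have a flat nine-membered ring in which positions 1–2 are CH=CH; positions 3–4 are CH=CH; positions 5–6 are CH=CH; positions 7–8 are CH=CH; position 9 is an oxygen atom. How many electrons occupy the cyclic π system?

10

All ring atoms are sp² and supply a p orbital to the ring (each doubly-bonded ring atom is sp² with one p-orbital electron; the oxygen donates one lone pair from its p orbital); the conjugation is uninterrupted.
Counting π electrons: 4 × 2 = 8 from the double-bond units + 2 from the O atom = 10.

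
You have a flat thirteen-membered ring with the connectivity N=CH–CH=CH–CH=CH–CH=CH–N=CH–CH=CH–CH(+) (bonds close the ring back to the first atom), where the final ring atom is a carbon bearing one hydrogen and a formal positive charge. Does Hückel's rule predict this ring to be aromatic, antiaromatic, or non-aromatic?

The p orbitals form a continuous loop: each doubly-bonded ring atom is sp² with one p-orbital electron; the doubly-bonded nitrogens are pyridine-type — their lone pairs lie in the ring plane, leaving one electron in the p orbital; the carbocation has an empty p orbital. The ring is fully conjugated.
π-electron count: 6 × 2 = 12 from the double-bond units + 0 from the CH(+) atom = 12.
With 12 = 4·3 π electrons, Hückel's rule classifies the planar ring as antiaromatic.

Antiaromatic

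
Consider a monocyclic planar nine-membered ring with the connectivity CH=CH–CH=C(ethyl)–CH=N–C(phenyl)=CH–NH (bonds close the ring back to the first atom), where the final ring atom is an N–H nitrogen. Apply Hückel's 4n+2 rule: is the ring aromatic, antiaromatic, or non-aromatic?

Aromatic

All ring atoms are sp² and supply a p orbital to the ring (each doubly-bonded ring atom is sp² with one p-orbital electron; the doubly-bonded nitrogens are pyridine-type — their lone pairs lie in the ring plane, leaving one electron in the p orbital; the pyrrole-type nitrogen donates its lone pair from the p orbital); the conjugation is uninterrupted.
π-electron count: 4 × 2 = 8 from the double-bond units + 2 from the NH atom = 10.
That gives a 4n+2 count (10, n = 2).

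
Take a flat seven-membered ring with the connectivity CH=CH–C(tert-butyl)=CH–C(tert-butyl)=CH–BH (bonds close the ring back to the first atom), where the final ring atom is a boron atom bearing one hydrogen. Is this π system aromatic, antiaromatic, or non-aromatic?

All ring atoms are sp² and supply a p orbital to the ring (every atom in a ring double bond is sp² and brings one electron to the p orbital; the boron has an empty p orbital); the conjugation is uninterrupted.
Adding the contributions, 3 × 2 = 6 from the double-bond units + 0 from the BH atom = 6.
Since 6 = 4·1 + 2, the ring meets the 4n+2 criterion.

Aromatic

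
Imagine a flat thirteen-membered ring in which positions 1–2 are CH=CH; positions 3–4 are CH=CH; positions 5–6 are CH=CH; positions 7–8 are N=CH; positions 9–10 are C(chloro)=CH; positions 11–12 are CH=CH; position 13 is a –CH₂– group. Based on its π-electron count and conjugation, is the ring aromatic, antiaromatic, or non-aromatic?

The CH2 position has four σ bonds — the tetrahedral CH₂ carbon is sp³ and has no p orbital in the ring π system — so the cyclic conjugation is interrupted.
Without a continuous loop of overlapping p orbitals the Hückel electron count never comes into play.

Non-aromatic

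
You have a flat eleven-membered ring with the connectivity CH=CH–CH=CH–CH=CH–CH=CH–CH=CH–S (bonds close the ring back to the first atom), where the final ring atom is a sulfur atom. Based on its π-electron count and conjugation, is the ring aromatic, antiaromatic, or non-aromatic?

All ring atoms are sp² and supply a p orbital to the ring (every atom in a ring double bond is sp² and brings one electron to the p orbital; the sulfur donates one lone pair from its p orbital); the conjugation is uninterrupted.
Counting π electrons: 5 × 2 = 10 from the double-bond units + 2 from the S atom = 12.
With 12 = 4·3 π electrons, Hückel's rule classifies the planar ring as antiaromatic.

Antiaromatic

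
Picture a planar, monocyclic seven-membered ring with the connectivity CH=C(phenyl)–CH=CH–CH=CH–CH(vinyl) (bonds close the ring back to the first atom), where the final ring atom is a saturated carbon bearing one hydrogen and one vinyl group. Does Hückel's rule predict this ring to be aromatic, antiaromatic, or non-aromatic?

Non-aromatic

The CH(vinyl) carbon is saturated: that saturated carbon is sp³ and has no p orbital in the ring π system. Conjugation is not continuous around the ring.
A ring that is not fully conjugated cannot be aromatic or antiaromatic regardless of its π-electron count.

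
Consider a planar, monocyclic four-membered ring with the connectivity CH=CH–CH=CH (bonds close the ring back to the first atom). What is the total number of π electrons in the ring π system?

4

Every ring atom contributes a p orbital perpendicular to the ring (every atom in a ring double bond is sp² and brings one electron to the p orbital), so the π system is cyclic and fully conjugated.
Tallying contributions gives 2 × 2 = 4 from the 2 double-bond units.
(The species described is cyclobutadiene.)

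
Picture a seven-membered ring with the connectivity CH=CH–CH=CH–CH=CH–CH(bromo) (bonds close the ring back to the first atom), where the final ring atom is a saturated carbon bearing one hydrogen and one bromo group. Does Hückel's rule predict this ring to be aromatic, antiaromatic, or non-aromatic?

Non-aromatic

The CH(bromo) position has four σ bonds — that saturated carbon is sp³ and has no p orbital in the ring π system — so the cyclic conjugation is interrupted.
A ring that is not fully conjugated cannot be aromatic or antiaromatic regardless of its π-electron count.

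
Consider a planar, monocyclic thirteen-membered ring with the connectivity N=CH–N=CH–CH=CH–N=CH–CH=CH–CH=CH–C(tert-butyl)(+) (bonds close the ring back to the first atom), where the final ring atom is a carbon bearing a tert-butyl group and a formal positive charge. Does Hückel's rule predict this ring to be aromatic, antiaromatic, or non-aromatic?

Antiaromatic

All ring atoms are sp² and supply a p orbital to the ring (each doubly-bonded ring atom is sp² with one p-orbital electron; each =N– nitrogen is pyridine-type (lone pair in the sp² plane, one electron in the p orbital); the carbocation has an empty p orbital); the conjugation is uninterrupted.
Tallying contributions gives 6 × 2 = 12 from the double-bond units + 0 from the C(tert-butyl)(+) atom = 12.
12 = 4(3); a planar, fully conjugated 4n system is antiaromatic.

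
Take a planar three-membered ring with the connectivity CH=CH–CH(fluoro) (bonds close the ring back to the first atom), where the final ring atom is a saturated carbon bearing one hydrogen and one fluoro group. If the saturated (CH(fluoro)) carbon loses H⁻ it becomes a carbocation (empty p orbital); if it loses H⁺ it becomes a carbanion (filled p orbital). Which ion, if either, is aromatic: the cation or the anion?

In either ion the ring is fully conjugated: every atom, including the new sp² carbon, supplies a p orbital.
Cation: 1 × 2 + 0 = 2 π electrons → 4(0)+2, aromatic.
Anion: 1 × 2 + 2 = 4 π electrons → 4(1), antiaromatic.

The cation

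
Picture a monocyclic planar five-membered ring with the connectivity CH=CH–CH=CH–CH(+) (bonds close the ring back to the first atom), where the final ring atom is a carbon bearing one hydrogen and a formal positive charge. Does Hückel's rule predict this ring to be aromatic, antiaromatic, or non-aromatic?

Every ring atom contributes a p orbital perpendicular to the ring (each doubly-bonded ring atom is sp² with one p-orbital electron; the carbocation has an empty p orbital), so the π system is cyclic and fully conjugated.
Adding the contributions, 2 × 2 = 4 from the double-bond units + 0 from the CH(+) atom = 4.
4 = 4(1); a planar, fully conjugated 4n system is antiaromatic.
This is the cyclopentadienyl cation.

Antiaromatic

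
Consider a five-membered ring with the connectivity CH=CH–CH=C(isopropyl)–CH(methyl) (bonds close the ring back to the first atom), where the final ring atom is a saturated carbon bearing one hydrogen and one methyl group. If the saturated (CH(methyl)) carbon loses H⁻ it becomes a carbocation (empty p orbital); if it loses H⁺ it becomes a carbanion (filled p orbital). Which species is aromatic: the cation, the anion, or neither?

In either ion the ring is fully conjugated: every atom, including the new sp² carbon, supplies a p orbital.
Cation: 2 × 2 + 0 = 4 π electrons → 4(1), antiaromatic.
Anion: 2 × 2 + 2 = 6 π electrons → 4(1)+2, aromatic.

The anion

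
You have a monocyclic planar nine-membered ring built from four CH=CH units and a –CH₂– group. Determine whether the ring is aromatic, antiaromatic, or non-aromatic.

Non-aromatic

The CH2 carbon is saturated: the tetrahedral CH₂ carbon is sp³ and has no p orbital in the ring π system. Conjugation is not continuous around the ring.
A ring that is not fully conjugated cannot be aromatic or antiaromatic regardless of its π-electron count.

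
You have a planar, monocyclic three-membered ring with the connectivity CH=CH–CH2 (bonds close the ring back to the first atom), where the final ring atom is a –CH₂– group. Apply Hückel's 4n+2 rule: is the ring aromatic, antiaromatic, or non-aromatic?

The CH2 carbon is saturated: the tetrahedral CH₂ carbon is sp³ and has no p orbital in the ring π system. Conjugation is not continuous around the ring.
Broken conjugation rules out both aromaticity and antiaromaticity.

Non-aromatic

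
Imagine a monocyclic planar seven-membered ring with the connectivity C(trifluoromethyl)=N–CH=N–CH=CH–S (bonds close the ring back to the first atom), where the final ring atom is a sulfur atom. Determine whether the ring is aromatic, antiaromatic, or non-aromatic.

Check conjugation: the double-bond atoms are sp², each contributing one p electron; each sp² =N– keeps its lone pair in-plane and puts one electron into the π system; the sulfur donates one lone pair from its p orbital — every position has a p orbital, so the cyclic π system is continuous.
Counting π electrons: 3 × 2 = 6 from the double-bond units + 2 from the S atom = 8.
8 = 4(2); a planar, fully conjugated 4n system is antiaromatic.

Antiaromatic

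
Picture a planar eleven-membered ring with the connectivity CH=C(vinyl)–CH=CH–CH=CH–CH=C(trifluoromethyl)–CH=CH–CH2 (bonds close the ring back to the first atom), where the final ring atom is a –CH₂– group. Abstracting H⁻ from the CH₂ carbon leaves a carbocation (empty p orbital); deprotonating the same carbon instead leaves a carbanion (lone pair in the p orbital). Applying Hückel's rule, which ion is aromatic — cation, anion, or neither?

The cation

Both ions have a continuous loop of p orbitals — each ring atom is sp².
Cation: 5 × 2 + 0 = 10 π electrons → 4(2)+2, aromatic.
Anion: 5 × 2 + 2 = 12 π electrons → 4(3), antiaromatic.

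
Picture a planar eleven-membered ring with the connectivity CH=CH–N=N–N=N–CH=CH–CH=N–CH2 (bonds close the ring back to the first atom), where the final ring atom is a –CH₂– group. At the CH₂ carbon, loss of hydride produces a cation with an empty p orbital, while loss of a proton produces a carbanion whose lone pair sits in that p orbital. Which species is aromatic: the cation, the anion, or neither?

The cation

Both ions have a continuous loop of p orbitals — each ring atom is sp².
Cation: 5 × 2 + 0 = 10 π electrons → 4(2)+2, aromatic.
Anion: 5 × 2 + 2 = 12 π electrons → 4(3), antiaromatic.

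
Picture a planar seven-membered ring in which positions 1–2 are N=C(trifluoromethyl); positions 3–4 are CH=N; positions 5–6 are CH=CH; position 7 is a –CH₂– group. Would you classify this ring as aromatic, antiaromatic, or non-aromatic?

Non-aromatic

The CH2 carbon is saturated: the tetrahedral CH₂ carbon is sp³ and has no p orbital in the ring π system. Conjugation is not continuous around the ring.
Broken conjugation rules out both aromaticity and antiaromaticity.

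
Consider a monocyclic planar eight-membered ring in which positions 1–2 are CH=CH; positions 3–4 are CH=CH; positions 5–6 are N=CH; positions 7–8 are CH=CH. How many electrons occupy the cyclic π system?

8

Every ring atom contributes a p orbital perpendicular to the ring (every atom in a ring double bond is sp² and brings one electron to the p orbital; each =N– nitrogen is pyridine-type (lone pair in the sp² plane, one electron in the p orbital)), so the π system is cyclic and fully conjugated.
π-electron count: 4 × 2 = 8 from the 4 double-bond units.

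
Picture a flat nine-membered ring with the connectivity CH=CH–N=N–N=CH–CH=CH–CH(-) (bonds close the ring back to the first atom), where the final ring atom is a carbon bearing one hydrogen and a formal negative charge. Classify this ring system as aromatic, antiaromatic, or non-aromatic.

Aromatic

All ring atoms are sp² and supply a p orbital to the ring (every atom in a ring double bond is sp² and brings one electron to the p orbital; each =N– nitrogen is pyridine-type (lone pair in the sp² plane, one electron in the p orbital); the carbanion's lone pair occupies the p orbital); the conjugation is uninterrupted.
Counting π electrons: 4 × 2 = 8 from the double-bond units + 2 from the CH(-) atom = 10.
10 = 4(2) + 2, which satisfies Hückel's 4n+2 rule.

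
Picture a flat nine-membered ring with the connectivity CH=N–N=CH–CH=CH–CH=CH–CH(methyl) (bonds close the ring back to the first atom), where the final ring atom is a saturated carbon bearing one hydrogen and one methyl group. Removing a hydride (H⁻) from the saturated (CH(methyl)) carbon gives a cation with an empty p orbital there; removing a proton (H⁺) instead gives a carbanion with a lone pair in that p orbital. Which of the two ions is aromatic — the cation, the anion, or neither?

In both ions every ring atom is sp² and contributes a p orbital, so both rings are fully conjugated.
Cation: 4 × 2 + 0 = 8 π electrons → 4(2), antiaromatic.
Anion: 4 × 2 + 2 = 10 π electrons → 4(2)+2, aromatic.

The anion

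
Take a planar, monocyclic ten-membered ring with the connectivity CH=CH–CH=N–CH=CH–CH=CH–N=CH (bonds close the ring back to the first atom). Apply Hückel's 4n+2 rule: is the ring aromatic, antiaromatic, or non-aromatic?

Aromatic

Check conjugation: every atom in a ring double bond is sp² and brings one electron to the p orbital; the doubly-bonded nitrogens are pyridine-type — their lone pairs lie in the ring plane, leaving one electron in the p orbital — every position has a p orbital, so the cyclic π system is continuous.
Tallying contributions gives 5 × 2 = 10 from the 5 double-bond units.
With 10 π electrons (n = 2), the Hückel 4n+2 condition holds.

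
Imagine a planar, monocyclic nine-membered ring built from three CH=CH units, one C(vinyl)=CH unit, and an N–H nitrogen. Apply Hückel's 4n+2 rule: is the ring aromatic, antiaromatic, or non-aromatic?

Aromatic

Check conjugation: every atom in a ring double bond is sp² and brings one electron to the p orbital; the pyrrole-type nitrogen donates its lone pair from the p orbital — every position has a p orbital, so the cyclic π system is continuous.
Adding the contributions, 4 × 2 = 8 from the double-bond units + 2 from the NH atom = 10.
Since 10 = 4·2 + 2, the ring meets the 4n+2 criterion.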